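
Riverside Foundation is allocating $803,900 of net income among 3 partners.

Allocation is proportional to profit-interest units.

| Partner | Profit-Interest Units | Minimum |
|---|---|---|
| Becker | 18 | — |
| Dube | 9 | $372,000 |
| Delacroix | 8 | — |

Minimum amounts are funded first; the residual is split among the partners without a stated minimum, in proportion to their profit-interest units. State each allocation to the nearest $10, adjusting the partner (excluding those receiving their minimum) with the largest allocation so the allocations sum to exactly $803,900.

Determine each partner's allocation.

Becker: $299,010 · Dube: $372,000 · Delacroix: $132,890

Minimums first: Dube $372,000. Residual $431,900.
Residual split over remaining profit-interest units 26: Becker 299,007.69 → $299,010; Delacroix 132,892.31 → $132,890.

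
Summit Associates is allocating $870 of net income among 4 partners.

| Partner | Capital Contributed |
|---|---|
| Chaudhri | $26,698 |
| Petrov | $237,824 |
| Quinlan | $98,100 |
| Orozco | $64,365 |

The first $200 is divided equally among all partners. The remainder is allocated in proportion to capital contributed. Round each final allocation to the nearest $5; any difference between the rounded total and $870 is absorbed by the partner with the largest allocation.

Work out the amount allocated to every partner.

Chaudhri: $90 | Petrov: $425 | Quinlan: $205 | Orozco: $150

$200 shared equally gives $50 per partner.
Remainder $670 by capital contributed (total 426,987): Chaudhri 41.89 → $40; Petrov 373.18 → $375; Quinlan 153.93 → $155; Orozco 101.00 → $100.
Totals: Chaudhri $50 + $40 = $90; Petrov $50 + $375 = $425; Quinlan $50 + $155 = $205; Orozco $50 + $100 = $150.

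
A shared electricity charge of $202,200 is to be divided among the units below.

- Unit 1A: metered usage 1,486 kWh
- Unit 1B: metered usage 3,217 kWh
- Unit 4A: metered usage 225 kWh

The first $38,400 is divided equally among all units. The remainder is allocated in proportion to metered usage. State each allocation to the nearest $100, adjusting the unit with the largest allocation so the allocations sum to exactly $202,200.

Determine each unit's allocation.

Unit 1A: $62,200 | Unit 1B: $119,700 | Unit 4A: $20,300

Equal tier: $38,400 ÷ 3 = $12,800 apiece.
Remainder $163,800 by metered usage (total 4,928): Unit 1A 49,392.61 → $49,400; Unit 1B 106,928.69 → $106,900; Unit 4A 7,478.69 → $7,500.
Totals: Unit 1A $12,800 + $49,400 = $62,200; Unit 1B $12,800 + $106,900 = $119,700; Unit 4A $12,800 + $7,500 = $20,300.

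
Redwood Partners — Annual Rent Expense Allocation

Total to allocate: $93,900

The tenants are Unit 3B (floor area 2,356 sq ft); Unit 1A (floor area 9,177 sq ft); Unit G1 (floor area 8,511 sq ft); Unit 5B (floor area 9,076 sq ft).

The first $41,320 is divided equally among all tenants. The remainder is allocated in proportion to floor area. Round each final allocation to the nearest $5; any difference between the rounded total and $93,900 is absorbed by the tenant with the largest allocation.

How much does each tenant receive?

Equal tier: $41,320 ÷ 4 = $10,330 apiece.
Remainder $52,580 by floor area (total 29,120): Unit 3B 4,254.07 → $4,255; Unit 1A 16,570.28 → $16,570; Unit G1 15,367.73 → $15,370; Unit 5B 16,387.91 → $16,390.
Rounding difference −$5 on remainder applied to Unit 1A.
Totals: Unit 3B $10,330 + $4,255 = $14,585; Unit 1A $10,330 + $16,565 = $26,895; Unit G1 $10,330 + $15,370 = $25,700; Unit 5B $10,330 + $16,390 = $26,720.

Unit 3B: $14,585; Unit 1A: $26,895; Unit G1: $25,700; Unit 5B: $26,720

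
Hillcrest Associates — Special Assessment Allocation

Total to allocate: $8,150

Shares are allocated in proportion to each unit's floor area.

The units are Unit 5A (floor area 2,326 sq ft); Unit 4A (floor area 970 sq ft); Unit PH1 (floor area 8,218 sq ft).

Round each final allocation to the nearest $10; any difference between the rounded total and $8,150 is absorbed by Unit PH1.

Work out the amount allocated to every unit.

Unit 5A: $1,650 | Unit 4A: $690 | Unit PH1: $5,810

Combined floor area = 11,514.
Unrounded shares: Unit 5A 2,326/11,514 × $8,150 = 1,646.42; Unit 4A 970/11,514 × $8,150 = 686.60; Unit PH1 8,218/11,514 × $8,150 = 5,816.98.
After rounding ($10): Unit 5A $1,650; Unit 4A $690; Unit PH1 $5,820. Sum = $8,160.
Difference $8,150 − $8,160 = −$10 applied to Unit PH1: Unit PH1 becomes $5,810.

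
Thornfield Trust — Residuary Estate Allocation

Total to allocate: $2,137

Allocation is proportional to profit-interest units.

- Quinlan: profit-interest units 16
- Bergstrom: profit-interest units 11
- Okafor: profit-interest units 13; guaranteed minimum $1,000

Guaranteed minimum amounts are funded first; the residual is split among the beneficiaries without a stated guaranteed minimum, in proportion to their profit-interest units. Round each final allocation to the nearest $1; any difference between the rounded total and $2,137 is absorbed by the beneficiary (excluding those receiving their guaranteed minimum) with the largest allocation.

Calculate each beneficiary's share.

Quinlan: $674 · Bergstrom: $463 · Okafor: $1,000

Fund the minimums — Okafor $1,000. Remaining pool $1,137.
Remaining pool split over remaining profit-interest units 27: Quinlan 673.78 → $674; Bergstrom 463.22 → $463.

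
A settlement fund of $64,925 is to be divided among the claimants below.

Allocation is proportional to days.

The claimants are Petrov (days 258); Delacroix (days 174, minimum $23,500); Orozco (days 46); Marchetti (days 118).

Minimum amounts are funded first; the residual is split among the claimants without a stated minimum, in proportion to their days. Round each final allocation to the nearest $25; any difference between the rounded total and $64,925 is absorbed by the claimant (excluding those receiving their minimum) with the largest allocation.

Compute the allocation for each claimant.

Minimums first: Delacroix $23,500. Residual $41,425.
Residual split over remaining days 422: Petrov 25,326.18 → $25,325; Orozco 4,515.52 → $4,525; Marchetti 11,583.29 → $11,575.

Petrov: $25,325 · Delacroix: $23,500 · Orozco: $4,525 · Marchetti: $11,575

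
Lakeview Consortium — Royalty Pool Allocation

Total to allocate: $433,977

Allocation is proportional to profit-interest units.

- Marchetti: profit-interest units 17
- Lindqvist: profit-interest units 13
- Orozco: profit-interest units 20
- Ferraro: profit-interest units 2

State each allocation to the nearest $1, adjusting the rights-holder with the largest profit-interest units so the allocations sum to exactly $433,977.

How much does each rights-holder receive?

Total profit-interest units = 52.
Pro-rata amounts: Marchetti 17/52 × $433,977 = 141,877.10; Lindqvist 13/52 × $433,977 = 108,494.25; Orozco 20/52 × $433,977 = 166,914.23; Ferraro 2/52 × $433,977 = 16,691.42.
After rounding ($1): Marchetti $141,877; Lindqvist $108,494; Orozco $166,914; Ferraro $16,691. Sum = $433,976.
Difference $433,977 − $433,976 = +$1 applied to largest profit-interest units (Orozco): Orozco becomes $166,915.

Marchetti: $141,877; Lindqvist: $108,494; Orozco: $166,915; Ferraro: $16,691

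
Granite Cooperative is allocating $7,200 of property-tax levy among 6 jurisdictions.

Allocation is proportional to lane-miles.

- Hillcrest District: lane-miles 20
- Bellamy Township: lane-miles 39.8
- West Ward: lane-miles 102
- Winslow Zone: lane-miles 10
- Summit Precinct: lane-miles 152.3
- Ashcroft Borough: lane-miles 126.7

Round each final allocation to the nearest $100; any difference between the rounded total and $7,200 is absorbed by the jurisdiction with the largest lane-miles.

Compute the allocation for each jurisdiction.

Hillcrest District: $300; Bellamy Township: $600; West Ward: $1,600; Winslow Zone: $200; Summit Precinct: $2,500; Ashcroft Borough: $2,000

Combined lane-miles = 20 + 39.8 + 102 + 10 + 152.3 + 126.7 = 450.8.
Pro-rata amounts: Hillcrest District 319.43; Bellamy Township 635.67; West Ward 1,629.10; Winslow Zone 159.72; Summit Precinct 2,432.48; Ashcroft Borough 2,023.60.
At nearest $100: Hillcrest District $300; Bellamy Township $600; West Ward $1,600; Winslow Zone $200; Summit Precinct $2,400; Ashcroft Borough $2,000. Sum = $7,100.
Difference $7,200 − $7,100 = +$100 applied to largest lane-miles (Summit Precinct): Summit Precinct becomes $2,500.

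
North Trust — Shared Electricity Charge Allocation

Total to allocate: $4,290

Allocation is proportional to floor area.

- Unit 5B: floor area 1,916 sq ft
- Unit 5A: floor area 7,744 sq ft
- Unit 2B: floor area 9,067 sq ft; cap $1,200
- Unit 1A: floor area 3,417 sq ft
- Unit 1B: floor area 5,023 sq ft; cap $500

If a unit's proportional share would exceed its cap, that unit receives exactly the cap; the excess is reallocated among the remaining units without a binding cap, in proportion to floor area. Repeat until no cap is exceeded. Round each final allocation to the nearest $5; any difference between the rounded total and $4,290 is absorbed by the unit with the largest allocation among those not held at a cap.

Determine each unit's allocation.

Combined floor area = 27,167.
Unconstrained shares: Unit 5B 302.56; Unit 5A 1,222.87; Unit 2B 1,431.79; Unit 1A 539.59; Unit 1B 793.19.
Capped: Unit 2B ($1,200), Unit 1B ($500); residual $2,590 reallocated over remaining floor area 13,077.
Redistributed shares: Unit 5B 379.48 → $380; Unit 5A 1,533.76 → $1,535; Unit 1A 676.76 → $675.

Unit 5B: $380 · Unit 5A: $1,535 · Unit 2B: $1,200 · Unit 1A: $675 · Unit 1B: $500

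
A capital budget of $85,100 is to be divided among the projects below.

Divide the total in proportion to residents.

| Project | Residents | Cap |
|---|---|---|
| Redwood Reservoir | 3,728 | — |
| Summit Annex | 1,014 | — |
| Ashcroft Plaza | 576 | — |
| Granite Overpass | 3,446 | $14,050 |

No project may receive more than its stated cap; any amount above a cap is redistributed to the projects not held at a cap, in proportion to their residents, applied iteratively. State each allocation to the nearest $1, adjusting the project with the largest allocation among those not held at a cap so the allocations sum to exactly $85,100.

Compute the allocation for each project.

Combined residents = 8,764.
Pro-rata shares before constraints: Redwood Reservoir 36,199.54; Summit Annex 9,846.12; Ashcroft Plaza 5,593.06; Granite Overpass 33,461.27.
Held at cap: Granite Overpass ($14,050); balance $71,050 reallocated over remaining residents 5,318.
Shares after redistribution: Redwood Reservoir 49,807.15 → $49,807; Summit Annex 13,547.33 → $13,547; Ashcroft Plaza 7,695.52 → $7,696.

Redwood Reservoir: $49,807 | Summit Annex: $13,547 | Ashcroft Plaza: $7,696 | Granite Overpass: $14,050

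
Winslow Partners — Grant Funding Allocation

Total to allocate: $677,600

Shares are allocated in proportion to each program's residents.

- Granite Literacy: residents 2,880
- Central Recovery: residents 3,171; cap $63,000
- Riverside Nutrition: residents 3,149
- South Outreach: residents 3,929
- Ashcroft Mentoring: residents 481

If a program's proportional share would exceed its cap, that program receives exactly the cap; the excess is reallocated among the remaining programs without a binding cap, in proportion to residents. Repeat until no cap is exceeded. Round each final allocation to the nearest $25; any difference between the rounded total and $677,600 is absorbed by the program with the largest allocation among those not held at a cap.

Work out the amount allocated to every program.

Granite Literacy: $169,550 | Central Recovery: $63,000 | Riverside Nutrition: $185,400 | South Outreach: $231,325 | Ashcroft Mentoring: $28,325

Sum of residents: 13,610.
Unconstrained shares: Granite Literacy 143,386.33; Central Recovery 157,874.33; Riverside Nutrition 156,779.02; South Outreach 195,612.81; Ashcroft Mentoring 23,947.51.
Capped: Central Recovery ($63,000); residual $614,600 reallocated over remaining residents 10,439.
Shares after redistribution: Granite Literacy 169,561.07 → $169,550; Riverside Nutrition 185,398.54 → $185,400; South Outreach 231,321.33 → $231,325; Ashcroft Mentoring 28,319.05 → $28,325.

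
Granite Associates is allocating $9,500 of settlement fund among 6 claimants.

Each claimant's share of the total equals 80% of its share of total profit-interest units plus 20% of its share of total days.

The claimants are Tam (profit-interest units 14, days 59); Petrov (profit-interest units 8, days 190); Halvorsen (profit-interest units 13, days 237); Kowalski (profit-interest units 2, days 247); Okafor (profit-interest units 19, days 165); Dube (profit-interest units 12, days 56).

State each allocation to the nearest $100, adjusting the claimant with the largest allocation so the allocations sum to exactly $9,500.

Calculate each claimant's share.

Profit-interest units total 68; days total 954.
Composite weights (80% profit-interest units + 20% days): Tam 0.1771; Petrov 0.1339; Halvorsen 0.2026; Kowalski 0.0753; Okafor 0.2581; Dube 0.1529.
Pro-rata amounts: Tam 1,682.21; Petrov 1,272.52; Halvorsen 1,924.95; Kowalski 715.46; Okafor 2,452.15; Dube 1,452.71.
Rounded to nearest $100: Tam $1,700; Petrov $1,300; Halvorsen $1,900; Kowalski $700; Okafor $2,500; Dube $1,500. Sum = $9,600.
Difference $9,500 − $9,600 = −$100 applied to largest allocation (Okafor): Okafor becomes $2,400.

Tam: $1,700; Petrov: $1,300; Halvorsen: $1,900; Kowalski: $700; Okafor: $2,400; Dube: $1,500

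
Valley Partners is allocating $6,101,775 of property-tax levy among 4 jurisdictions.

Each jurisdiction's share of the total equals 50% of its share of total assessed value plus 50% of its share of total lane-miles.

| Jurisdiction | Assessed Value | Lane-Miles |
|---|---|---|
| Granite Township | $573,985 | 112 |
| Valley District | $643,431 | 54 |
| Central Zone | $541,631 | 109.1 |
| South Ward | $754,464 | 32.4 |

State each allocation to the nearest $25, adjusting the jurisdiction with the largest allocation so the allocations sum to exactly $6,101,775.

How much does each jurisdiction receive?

Granite Township: $1,807,925 · Valley District: $1,316,750 · Central Zone: $1,739,875 · South Ward: $1,237,225

Totals — assessed value 2,513,511, lane-miles 307.5.
Composite weights (50% assessed value + 50% lane-miles): Granite Township 0.2963; Valley District 0.2158; Central Zone 0.2851; South Ward 0.2028.
Pro-rata amounts: Granite Township 1,807,917.78; Valley District 1,316,759.05; Central Zone 1,739,874.05; South Ward 1,237,224.12.
Rounded to nearest $25: Granite Township $1,807,925; Valley District $1,316,750; Central Zone $1,739,875; South Ward $1,237,225. Sum = $6,101,775.
Sum already equals the total — no adjustment.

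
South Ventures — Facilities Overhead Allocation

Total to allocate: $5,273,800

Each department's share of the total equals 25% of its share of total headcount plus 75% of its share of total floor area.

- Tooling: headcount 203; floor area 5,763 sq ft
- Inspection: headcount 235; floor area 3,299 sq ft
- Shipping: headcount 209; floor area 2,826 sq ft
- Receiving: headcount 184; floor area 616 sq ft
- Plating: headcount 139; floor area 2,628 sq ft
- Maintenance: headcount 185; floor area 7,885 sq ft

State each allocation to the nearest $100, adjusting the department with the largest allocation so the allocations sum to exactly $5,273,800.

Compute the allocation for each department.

Totals — headcount 1,155, floor area 23,017.
Combined weights (25% headcount + 75% floor area): Tooling 0.2317; Inspection 0.1584; Shipping 0.1373; Receiving 0.0599; Plating 0.1157; Maintenance 0.2970.
Raw shares: Tooling 1,222,068.72; Inspection 835,171.80; Shipping 724,209.86; Receiving 315,895.14; Plating 610,278.54; Maintenance 1,566,175.95.
At nearest $100: Tooling $1,222,100; Inspection $835,200; Shipping $724,200; Receiving $315,900; Plating $610,300; Maintenance $1,566,200. Sum = $5,273,900.
Difference $5,273,800 − $5,273,900 = −$100 applied to largest allocation (Maintenance): Maintenance becomes $1,566,100.

Tooling: $1,222,100; Inspection: $835,200; Shipping: $724,200; Receiving: $315,900; Plating: $610,300; Maintenance: $1,566,100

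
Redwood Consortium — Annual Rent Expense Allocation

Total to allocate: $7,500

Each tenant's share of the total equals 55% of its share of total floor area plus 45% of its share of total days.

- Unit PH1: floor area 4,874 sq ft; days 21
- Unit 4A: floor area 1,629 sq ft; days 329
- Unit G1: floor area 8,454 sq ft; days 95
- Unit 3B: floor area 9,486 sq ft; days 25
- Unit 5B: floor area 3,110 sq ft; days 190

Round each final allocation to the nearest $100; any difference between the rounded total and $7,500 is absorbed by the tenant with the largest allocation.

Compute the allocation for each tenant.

Floor area total 27,553; days total 660.
Composite weights (55% floor area + 45% days): Unit PH1 0.1116; Unit 4A 0.2568; Unit G1 0.2335; Unit 3B 0.2064; Unit 5B 0.1916.
Proportional shares: Unit PH1 837.08; Unit 4A 1,926.27; Unit G1 1,751.46; Unit 3B 1,548.00; Unit 5B 1,437.19.
After rounding ($100): Unit PH1 $800; Unit 4A $1,900; Unit G1 $1,800; Unit 3B $1,500; Unit 5B $1,400. Sum = $7,400.
Difference $7,500 − $7,400 = +$100 applied to largest allocation (Unit 4A): Unit 4A becomes $2,000.

Unit PH1: $800 · Unit 4A: $2,000 · Unit G1: $1,800 · Unit 3B: $1,500 · Unit 5B: $1,400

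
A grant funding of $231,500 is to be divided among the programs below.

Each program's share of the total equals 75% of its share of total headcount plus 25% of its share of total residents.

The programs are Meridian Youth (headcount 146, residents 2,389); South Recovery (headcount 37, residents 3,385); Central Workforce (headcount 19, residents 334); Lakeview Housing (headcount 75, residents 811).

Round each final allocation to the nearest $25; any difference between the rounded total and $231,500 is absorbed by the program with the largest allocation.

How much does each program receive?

Meridian Youth: $111,500; South Recovery: $51,500; Central Workforce: $14,700; Lakeview Housing: $53,800

Totals — headcount 277, residents 6,919.
Combined weights (75% headcount + 25% residents): Meridian Youth 0.4816; South Recovery 0.2225; Central Workforce 0.0635; Lakeview Housing 0.2324.
Pro-rata amounts: Meridian Youth 111,496.68; South Recovery 51,506.12; Central Workforce 14,703.09; Lakeview Housing 53,794.11.
After rounding ($25): Meridian Youth $111,500; South Recovery $51,500; Central Workforce $14,700; Lakeview Housing $53,800. Sum = $231,500.
No rounding difference to absorb.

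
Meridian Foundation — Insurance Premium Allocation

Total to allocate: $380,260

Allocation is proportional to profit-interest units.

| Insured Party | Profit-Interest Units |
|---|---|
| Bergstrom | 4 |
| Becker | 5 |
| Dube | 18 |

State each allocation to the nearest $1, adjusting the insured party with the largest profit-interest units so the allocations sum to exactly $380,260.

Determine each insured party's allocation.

Total profit-interest units = 27.
Proportional shares: Bergstrom 4/27 × $380,260 = 56,334.81; Becker 5/27 × $380,260 = 70,418.52; Dube 18/27 × $380,260 = 253,506.67.
After rounding ($1): Bergstrom $56,335; Becker $70,419; Dube $253,507. Sum = $380,261.
Difference $380,260 − $380,261 = −$1 applied to largest profit-interest units (Dube): Dube becomes $253,506.

Bergstrom: $56,335 · Becker: $70,419 · Dube: $253,506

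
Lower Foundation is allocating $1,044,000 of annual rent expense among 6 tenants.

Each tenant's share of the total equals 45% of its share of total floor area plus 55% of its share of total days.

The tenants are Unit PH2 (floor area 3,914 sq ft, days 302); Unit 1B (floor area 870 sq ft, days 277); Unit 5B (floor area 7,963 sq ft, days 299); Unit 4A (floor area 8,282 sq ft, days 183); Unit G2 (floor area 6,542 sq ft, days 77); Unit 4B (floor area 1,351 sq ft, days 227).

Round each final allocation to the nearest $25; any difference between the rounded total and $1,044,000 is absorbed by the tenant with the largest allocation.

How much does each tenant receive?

Totals — floor area 28,922, days 1,365.
Combined weights (45% floor area + 55% days): Unit PH2 0.1826; Unit 1B 0.1251; Unit 5B 0.2444; Unit 4A 0.2026; Unit G2 0.1328; Unit 4B 0.1125.
Raw shares: Unit PH2 190,616.92; Unit 1B 130,654.65; Unit 5B 255,125.65; Unit 4A 211,510.90; Unit G2 138,656.99; Unit 4B 117,434.90.
After rounding ($25): Unit PH2 $190,625; Unit 1B $130,650; Unit 5B $255,125; Unit 4A $211,500; Unit G2 $138,650; Unit 4B $117,425. Sum = $1,043,975.
Difference $1,044,000 − $1,043,975 = +$25 applied to largest allocation (Unit 5B): Unit 5B becomes $255,150.

Unit PH2: $190,625 · Unit 1B: $130,650 · Unit 5B: $255,150 · Unit 4A: $211,500 · Unit G2: $138,650 · Unit 4B: $117,425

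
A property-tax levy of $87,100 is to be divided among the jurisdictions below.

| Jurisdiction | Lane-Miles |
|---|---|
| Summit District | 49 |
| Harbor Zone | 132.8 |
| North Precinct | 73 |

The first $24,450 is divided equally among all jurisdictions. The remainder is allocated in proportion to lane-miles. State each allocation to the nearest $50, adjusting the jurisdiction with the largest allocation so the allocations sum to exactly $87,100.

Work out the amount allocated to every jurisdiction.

Summit District: $20,200 · Harbor Zone: $40,800 · North Precinct: $26,100

First tranche $24,450 split equally: $8,150 each.
Remainder $62,650 by lane-miles (total 254.8): Summit District 12,048.08 → $12,050; Harbor Zone 32,652.75 → $32,650; North Precinct 17,949.18 → $17,950.
Totals: Summit District $8,150 + $12,050 = $20,200; Harbor Zone $8,150 + $32,650 = $40,800; North Precinct $8,150 + $17,950 = $26,100.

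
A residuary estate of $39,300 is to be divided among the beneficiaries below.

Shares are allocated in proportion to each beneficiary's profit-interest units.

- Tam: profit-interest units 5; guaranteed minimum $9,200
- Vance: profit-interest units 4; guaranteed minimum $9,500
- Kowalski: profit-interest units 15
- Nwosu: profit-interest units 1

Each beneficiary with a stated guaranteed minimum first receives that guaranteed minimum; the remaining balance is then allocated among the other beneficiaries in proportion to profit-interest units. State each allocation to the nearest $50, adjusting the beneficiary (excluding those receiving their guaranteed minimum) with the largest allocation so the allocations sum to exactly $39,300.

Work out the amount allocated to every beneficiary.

Fund the minimums — Tam $9,200; Vance $9,500. Residual $20,600.
Residual split over remaining profit-interest units 16: Kowalski 19,312.50 → $19,300; Nwosu 1,287.50 → $1,300.

Tam: $9,200 | Vance: $9,500 | Kowalski: $19,300 | Nwosu: $1,300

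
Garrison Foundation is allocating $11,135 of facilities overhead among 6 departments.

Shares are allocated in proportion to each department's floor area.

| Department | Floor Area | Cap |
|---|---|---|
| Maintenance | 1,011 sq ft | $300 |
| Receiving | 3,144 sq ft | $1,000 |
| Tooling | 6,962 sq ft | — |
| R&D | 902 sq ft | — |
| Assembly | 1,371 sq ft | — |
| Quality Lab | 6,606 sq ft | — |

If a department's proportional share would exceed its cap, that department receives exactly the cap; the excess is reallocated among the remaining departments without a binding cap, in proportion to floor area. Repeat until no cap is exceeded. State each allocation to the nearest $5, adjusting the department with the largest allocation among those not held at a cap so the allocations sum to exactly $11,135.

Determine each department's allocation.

Combined floor area = 19,996.
Proportional shares (ignoring caps): Maintenance 562.99; Receiving 1,750.77; Tooling 3,876.87; R&D 502.29; Assembly 763.46; Quality Lab 3,678.63.
Cap binds for Maintenance ($300), Receiving ($1,000); remaining pool $9,835 reallocated over remaining floor area 15,841.
Remaining shares: Tooling 4,322.41 → $4,320; R&D 560.01 → $560; Assembly 851.20 → $850; Quality Lab 4,101.38 → $4,100.
Rounding difference +$5 applied to Tooling → $4,325.

Maintenance: $300 | Receiving: $1,000 | Tooling: $4,325 | R&D: $560 | Assembly: $850 | Quality Lab: $4,100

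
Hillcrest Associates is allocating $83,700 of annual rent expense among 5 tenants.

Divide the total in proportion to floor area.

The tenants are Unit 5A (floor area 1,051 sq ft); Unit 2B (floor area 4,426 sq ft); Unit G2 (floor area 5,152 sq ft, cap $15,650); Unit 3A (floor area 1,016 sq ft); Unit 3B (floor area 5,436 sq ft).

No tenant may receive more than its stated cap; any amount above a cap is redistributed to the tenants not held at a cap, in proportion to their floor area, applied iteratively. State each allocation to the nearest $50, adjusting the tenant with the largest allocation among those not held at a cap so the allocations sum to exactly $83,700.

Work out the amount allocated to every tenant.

Total floor area = 17,081.
Proportional shares (ignoring caps): Unit 5A 5,150.09; Unit 2B 21,688.20; Unit G2 25,245.74; Unit 3A 4,978.58; Unit 3B 26,637.39.
Capped: Unit G2 ($15,650); residual $68,050 reallocated over remaining floor area 11,929.
Redistributed shares: Unit 5A 5,995.52 → $6,000; Unit 2B 25,248.50 → $25,250; Unit 3A 5,795.86 → $5,800; Unit 3B 31,010.13 → $31,000.

Unit 5A: $6,000 · Unit 2B: $25,250 · Unit G2: $15,650 · Unit 3A: $5,800 · Unit 3B: $31,000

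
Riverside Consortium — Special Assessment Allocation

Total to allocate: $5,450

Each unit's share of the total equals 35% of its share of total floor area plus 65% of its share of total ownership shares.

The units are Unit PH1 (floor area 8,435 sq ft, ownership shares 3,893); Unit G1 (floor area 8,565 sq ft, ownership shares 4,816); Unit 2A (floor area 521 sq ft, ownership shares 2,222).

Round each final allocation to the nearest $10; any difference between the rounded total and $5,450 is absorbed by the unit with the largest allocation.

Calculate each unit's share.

Unit PH1: $2,180 · Unit G1: $2,490 · Unit 2A: $780

Floor area total 17,521; ownership shares total 10,931.
Composite weights (35% floor area + 65% ownership shares): Unit PH1 0.4000; Unit G1 0.4575; Unit 2A 0.1425.
Unrounded shares: Unit PH1 2,179.95; Unit G1 2,493.23; Unit 2A 776.82.
At nearest $10: Unit PH1 $2,180; Unit G1 $2,490; Unit 2A $780. Sum = $5,450.
Sum already equals the total — no adjustment.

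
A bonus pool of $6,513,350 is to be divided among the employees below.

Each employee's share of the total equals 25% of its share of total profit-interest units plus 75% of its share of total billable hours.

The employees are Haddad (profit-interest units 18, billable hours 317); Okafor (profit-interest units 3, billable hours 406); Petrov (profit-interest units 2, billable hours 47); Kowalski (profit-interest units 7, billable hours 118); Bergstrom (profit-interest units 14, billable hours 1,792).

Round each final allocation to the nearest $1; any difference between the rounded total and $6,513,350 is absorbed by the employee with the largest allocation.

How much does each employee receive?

Totals — profit-interest units 44, billable hours 2,680.
Combined weights (25% profit-interest units + 75% billable hours): Haddad 0.1910; Okafor 0.1307; Petrov 0.0245; Kowalski 0.0728; Bergstrom 0.5810.
Pro-rata amounts: Haddad 1,243,954.85; Okafor 851,065.95; Petrov 159,685.34; Kowalski 474,140.06; Bergstrom 3,784,503.80.
Rounded to nearest $1: Haddad $1,243,955; Okafor $851,066; Petrov $159,685; Kowalski $474,140; Bergstrom $3,784,504. Sum = $6,513,350.
Sum already equals the total — no adjustment.

Haddad: $1,243,955; Okafor: $851,066; Petrov: $159,685; Kowalski: $474,140; Bergstrom: $3,784,504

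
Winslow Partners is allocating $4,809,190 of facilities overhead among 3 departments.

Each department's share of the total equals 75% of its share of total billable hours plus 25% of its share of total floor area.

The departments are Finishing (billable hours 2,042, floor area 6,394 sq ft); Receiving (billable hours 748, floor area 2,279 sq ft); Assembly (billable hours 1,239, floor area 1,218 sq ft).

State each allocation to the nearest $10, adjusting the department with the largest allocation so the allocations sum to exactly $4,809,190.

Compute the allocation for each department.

Finishing: $2,605,280 · Receiving: $946,660 · Assembly: $1,257,250

Billable hours total 4,029; floor area total 9,891.
Combined weights (75% billable hours + 25% floor area): Finishing 0.5417; Receiving 0.1968; Assembly 0.2614.
Proportional shares: Finishing 2,605,285.88; Receiving 946,657.20; Assembly 1,257,246.92.
Rounded to nearest $10: Finishing $2,605,290; Receiving $946,660; Assembly $1,257,250. Sum = $4,809,200.
Difference $4,809,190 − $4,809,200 = −$10 applied to largest allocation (Finishing): Finishing becomes $2,605,280.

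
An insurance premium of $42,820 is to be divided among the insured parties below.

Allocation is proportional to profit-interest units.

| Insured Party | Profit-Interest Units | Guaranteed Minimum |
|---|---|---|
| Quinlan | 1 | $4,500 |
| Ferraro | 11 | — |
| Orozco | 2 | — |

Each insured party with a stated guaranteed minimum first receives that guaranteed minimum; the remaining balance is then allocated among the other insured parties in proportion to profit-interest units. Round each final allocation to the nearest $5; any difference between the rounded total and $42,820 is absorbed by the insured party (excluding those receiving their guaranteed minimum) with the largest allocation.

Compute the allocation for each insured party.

Guaranteed amounts: Quinlan $4,500. Residual $38,320.
Residual split over remaining profit-interest units 13: Ferraro 32,424.62 → $32,425; Orozco 5,895.38 → $5,895.

Quinlan: $4,500; Ferraro: $32,425; Orozco: $5,895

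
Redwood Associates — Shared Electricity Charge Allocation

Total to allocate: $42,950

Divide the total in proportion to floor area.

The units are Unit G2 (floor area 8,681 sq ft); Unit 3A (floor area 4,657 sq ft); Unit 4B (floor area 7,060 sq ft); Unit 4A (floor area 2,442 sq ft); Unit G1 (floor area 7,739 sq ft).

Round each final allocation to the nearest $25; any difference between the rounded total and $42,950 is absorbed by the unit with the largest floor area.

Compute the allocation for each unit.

Unit G2: $12,175 | Unit 3A: $6,550 | Unit 4B: $9,925 | Unit 4A: $3,425 | Unit G1: $10,875

Sum of floor area: 30,579.
Unrounded shares: Unit G2 8,681/30,579 × $42,950 = 12,192.97; Unit 3A 4,657/30,579 × $42,950 = 6,541.03; Unit 4B 7,060/30,579 × $42,950 = 9,916.18; Unit 4A 2,442/30,579 × $42,950 = 3,429.93; Unit G1 7,739/30,579 × $42,950 = 10,869.88.
After rounding ($25): Unit G2 $12,200; Unit 3A $6,550; Unit 4B $9,925; Unit 4A $3,425; Unit G1 $10,875. Sum = $42,975.
Difference $42,950 − $42,975 = −$25 applied to largest floor area (Unit G2): Unit G2 becomes $12,175.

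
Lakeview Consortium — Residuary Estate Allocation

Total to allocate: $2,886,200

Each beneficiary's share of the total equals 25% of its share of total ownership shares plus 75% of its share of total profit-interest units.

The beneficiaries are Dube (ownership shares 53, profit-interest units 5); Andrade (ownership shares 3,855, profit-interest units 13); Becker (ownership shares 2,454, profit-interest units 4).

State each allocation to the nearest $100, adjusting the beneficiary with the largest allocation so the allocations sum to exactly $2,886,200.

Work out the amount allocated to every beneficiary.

Dube: $498,000 · Andrade: $1,716,300 · Becker: $671,900

Totals — ownership shares 6,362, profit-interest units 22.
Composite weights (25% ownership shares + 75% profit-interest units): Dube 0.1725; Andrade 0.5947; Becker 0.2328.
Raw shares: Dube 497,976.94; Andrade 1,716,328.47; Becker 671,894.59.
After rounding ($100): Dube $498,000; Andrade $1,716,300; Becker $671,900. Sum = $2,886,200.
No rounding difference to absorb.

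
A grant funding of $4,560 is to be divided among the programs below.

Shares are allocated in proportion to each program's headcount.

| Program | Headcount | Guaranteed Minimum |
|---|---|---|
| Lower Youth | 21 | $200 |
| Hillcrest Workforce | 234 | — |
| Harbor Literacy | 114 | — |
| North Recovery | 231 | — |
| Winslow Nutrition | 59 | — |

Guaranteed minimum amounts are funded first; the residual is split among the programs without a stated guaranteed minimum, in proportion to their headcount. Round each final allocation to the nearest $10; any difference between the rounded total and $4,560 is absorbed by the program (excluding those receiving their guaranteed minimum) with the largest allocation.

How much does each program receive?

Fund the minimums — Lower Youth $200. Balance $4,360.
Balance split over remaining headcount 638: Hillcrest Workforce 1,599.12 → $1,600; Harbor Literacy 779.06 → $780; North Recovery 1,578.62 → $1,580; Winslow Nutrition 403.20 → $400.

Lower Youth: $200; Hillcrest Workforce: $1,600; Harbor Literacy: $780; North Recovery: $1,580; Winslow Nutrition: $400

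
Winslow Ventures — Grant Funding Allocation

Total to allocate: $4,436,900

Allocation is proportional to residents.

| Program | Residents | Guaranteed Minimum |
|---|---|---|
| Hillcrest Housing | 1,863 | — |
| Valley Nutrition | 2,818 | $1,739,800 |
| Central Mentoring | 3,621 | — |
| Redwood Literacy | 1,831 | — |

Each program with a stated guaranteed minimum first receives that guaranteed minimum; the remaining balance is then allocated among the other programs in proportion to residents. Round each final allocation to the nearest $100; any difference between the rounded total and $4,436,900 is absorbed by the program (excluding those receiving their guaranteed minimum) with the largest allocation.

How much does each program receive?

Hillcrest Housing: $686,900 | Valley Nutrition: $1,739,800 | Central Mentoring: $1,335,100 | Redwood Literacy: $675,100

Guaranteed amounts: Valley Nutrition $1,739,800. Residual $2,697,100.
Residual split over remaining residents 7,315: Hillcrest Housing 686,903.25 → $686,900; Central Mentoring 1,335,092.15 → $1,335,100; Redwood Literacy 675,104.59 → $675,100.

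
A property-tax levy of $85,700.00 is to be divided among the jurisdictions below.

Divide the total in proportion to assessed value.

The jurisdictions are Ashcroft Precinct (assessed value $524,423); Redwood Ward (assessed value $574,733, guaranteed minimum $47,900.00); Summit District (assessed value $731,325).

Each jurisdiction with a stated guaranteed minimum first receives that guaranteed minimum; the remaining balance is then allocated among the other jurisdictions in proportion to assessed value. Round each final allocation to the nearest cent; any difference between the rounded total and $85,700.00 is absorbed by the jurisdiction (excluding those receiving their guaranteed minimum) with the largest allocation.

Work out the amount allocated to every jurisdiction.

Guaranteed amounts: Redwood Ward $47,900.00. Residual $37,800.00.
Residual split over remaining assessed value 1,255,748: Ashcroft Precinct 15,785.9614 → $15,785.96; Summit District 22,014.0386 → $22,014.04.

Ashcroft Precinct: $15,785.96 · Redwood Ward: $47,900.00 · Summit District: $22,014.04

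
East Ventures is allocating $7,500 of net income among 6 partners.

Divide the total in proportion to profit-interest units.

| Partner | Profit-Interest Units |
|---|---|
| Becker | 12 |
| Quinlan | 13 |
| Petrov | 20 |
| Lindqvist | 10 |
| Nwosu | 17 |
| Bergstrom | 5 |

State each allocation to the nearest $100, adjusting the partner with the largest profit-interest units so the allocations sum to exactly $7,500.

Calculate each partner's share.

Becker: $1,200 · Quinlan: $1,300 · Petrov: $1,800 · Lindqvist: $1,000 · Nwosu: $1,700 · Bergstrom: $500

Sum of profit-interest units: 12 + 13 + 20 + 10 + 17 + 5 = 77.
Pro-rata amounts: Becker 1,168.83; Quinlan 1,266.23; Petrov 1,948.05; Lindqvist 974.03; Nwosu 1,655.84; Bergstrom 487.01.
At nearest $100: Becker $1,200; Quinlan $1,300; Petrov $1,900; Lindqvist $1,000; Nwosu $1,700; Bergstrom $500. Sum = $7,600.
Difference $7,500 − $7,600 = −$100 applied to largest profit-interest units (Petrov): Petrov becomes $1,800.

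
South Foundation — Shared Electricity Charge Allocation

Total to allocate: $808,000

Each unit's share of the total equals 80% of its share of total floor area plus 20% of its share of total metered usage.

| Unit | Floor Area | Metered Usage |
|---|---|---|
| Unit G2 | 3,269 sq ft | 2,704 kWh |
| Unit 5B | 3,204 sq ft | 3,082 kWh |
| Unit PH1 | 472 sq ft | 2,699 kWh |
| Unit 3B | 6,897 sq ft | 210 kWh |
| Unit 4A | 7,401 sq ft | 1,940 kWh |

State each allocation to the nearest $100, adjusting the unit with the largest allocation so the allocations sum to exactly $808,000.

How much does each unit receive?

Totals — floor area 21,243, metered usage 10,635.
Composite weights (80% floor area + 20% metered usage): Unit G2 0.1740; Unit 5B 0.1786; Unit PH1 0.0685; Unit 3B 0.2637; Unit 4A 0.3152.
Pro-rata amounts: Unit G2 140,559.48; Unit 5B 144,325.36; Unit PH1 55,374.02; Unit 3B 213,058.73; Unit 4A 254,682.41.
After rounding ($100): Unit G2 $140,600; Unit 5B $144,300; Unit PH1 $55,400; Unit 3B $213,100; Unit 4A $254,700. Sum = $808,100.
Difference $808,000 − $808,100 = −$100 applied to largest allocation (Unit 4A): Unit 4A becomes $254,600.

Unit G2: $140,600 | Unit 5B: $144,300 | Unit PH1: $55,400 | Unit 3B: $213,100 | Unit 4A: $254,600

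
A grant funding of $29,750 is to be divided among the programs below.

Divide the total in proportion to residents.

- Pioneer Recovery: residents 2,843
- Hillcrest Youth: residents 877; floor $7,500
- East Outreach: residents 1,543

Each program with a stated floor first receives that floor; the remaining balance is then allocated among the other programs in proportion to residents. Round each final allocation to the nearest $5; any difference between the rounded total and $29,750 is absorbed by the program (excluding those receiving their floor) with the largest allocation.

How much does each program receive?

Guaranteed amounts: Hillcrest Youth $7,500. Balance $22,250.
Balance split over remaining residents 4,386: Pioneer Recovery 14,422.42 → $14,420; East Outreach 7,827.58 → $7,830.

Pioneer Recovery: $14,420 · Hillcrest Youth: $7,500 · East Outreach: $7,830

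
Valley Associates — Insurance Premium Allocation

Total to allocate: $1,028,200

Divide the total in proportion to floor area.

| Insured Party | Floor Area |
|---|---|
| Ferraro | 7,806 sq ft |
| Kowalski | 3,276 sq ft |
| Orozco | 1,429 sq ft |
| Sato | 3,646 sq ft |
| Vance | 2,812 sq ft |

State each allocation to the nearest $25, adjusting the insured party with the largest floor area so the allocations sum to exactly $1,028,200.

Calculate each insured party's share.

Ferraro: $423,125; Kowalski: $177,575; Orozco: $77,450; Sato: $197,625; Vance: $152,425

Sum of floor area: 7,806 + 3,276 + 1,429 + 3,646 + 2,812 = 18,969.
Unrounded shares: Ferraro 423,118.20; Kowalski 177,573.05; Orozco 77,457.84; Sato 197,628.62; Vance 152,422.29.
Rounded to nearest $25: Ferraro $423,125; Kowalski $177,575; Orozco $77,450; Sato $197,625; Vance $152,425. Sum = $1,028,200.
Rounded total matches; no reconciliation needed.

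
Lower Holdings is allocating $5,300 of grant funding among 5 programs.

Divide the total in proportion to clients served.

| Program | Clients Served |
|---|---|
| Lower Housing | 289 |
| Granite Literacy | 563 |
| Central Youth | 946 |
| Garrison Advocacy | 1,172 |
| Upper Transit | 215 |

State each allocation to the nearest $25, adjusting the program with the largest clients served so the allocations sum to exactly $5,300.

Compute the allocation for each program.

Total clients served = 3,185.
Proportional shares: Lower Housing 289/3,185 × $5,300 = 480.91; Granite Literacy 563/3,185 × $5,300 = 936.86; Central Youth 946/3,185 × $5,300 = 1,574.19; Garrison Advocacy 1,172/3,185 × $5,300 = 1,950.27; Upper Transit 215/3,185 × $5,300 = 357.77.
After rounding ($25): Lower Housing $475; Granite Literacy $925; Central Youth $1,575; Garrison Advocacy $1,950; Upper Transit $350. Sum = $5,275.
Difference $5,300 − $5,275 = +$25 applied to largest clients served (Garrison Advocacy): Garrison Advocacy becomes $1,975.

Lower Housing: $475 · Granite Literacy: $925 · Central Youth: $1,575 · Garrison Advocacy: $1,975 · Upper Transit: $350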